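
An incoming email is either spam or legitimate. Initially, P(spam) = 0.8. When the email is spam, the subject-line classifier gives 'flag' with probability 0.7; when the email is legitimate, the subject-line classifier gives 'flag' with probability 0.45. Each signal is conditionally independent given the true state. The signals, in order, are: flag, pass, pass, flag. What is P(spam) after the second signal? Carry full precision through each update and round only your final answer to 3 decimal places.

Each posterior becomes the prior for the next update.
After 'flag': P(spam) = 0.7·0.8000 / (0.7·0.8000 + 0.45·0.2000) ≈ 0.8615
After 'pass': P(spam) = 0.3·0.8615 / (0.3·0.8615 + 0.55·0.1385) ≈ 0.7724

0.772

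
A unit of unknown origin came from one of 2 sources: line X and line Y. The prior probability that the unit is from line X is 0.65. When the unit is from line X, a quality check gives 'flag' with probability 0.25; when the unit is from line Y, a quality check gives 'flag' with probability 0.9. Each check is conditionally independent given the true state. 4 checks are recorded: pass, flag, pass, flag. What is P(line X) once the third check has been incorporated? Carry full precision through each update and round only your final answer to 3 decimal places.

0.967

Each posterior becomes the prior for the next update.
After 'pass': P(line X) = 0.75·0.6500 / (0.75·0.6500 + 0.1·0.3500) ≈ 0.9330
After 'flag': P(line X) = 0.25·0.9330 / (0.25·0.9330 + 0.9·0.0670) ≈ 0.7946
After 'pass': P(line X) = 0.75·0.7946 / (0.75·0.7946 + 0.1·0.2054) ≈ 0.9667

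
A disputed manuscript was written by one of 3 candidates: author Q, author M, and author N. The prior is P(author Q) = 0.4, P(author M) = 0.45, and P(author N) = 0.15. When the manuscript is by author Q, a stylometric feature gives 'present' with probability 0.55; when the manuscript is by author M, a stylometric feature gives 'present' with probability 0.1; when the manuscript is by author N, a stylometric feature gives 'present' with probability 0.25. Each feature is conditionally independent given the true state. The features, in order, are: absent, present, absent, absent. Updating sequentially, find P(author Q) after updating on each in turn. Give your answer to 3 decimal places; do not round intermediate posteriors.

After 'absent': normaliser = 0.45·0.4000 + 0.9·0.4500 + 0.75·0.1500; P(author Q) ≈ 0.2581, P(author M) ≈ 0.5806, P(author N) ≈ 0.1613
After 'present': normaliser = 0.55·0.2581 + 0.1·0.5806 + 0.25·0.1613; P(author Q) ≈ 0.5906, P(author M) ≈ 0.2416, P(author N) ≈ 0.1678
After 'absent': normaliser = 0.45·0.5906 + 0.9·0.2416 + 0.75·0.1678; P(author Q) ≈ 0.4364, P(author M) ≈ 0.3570, P(author N) ≈ 0.2066
After 'absent': normaliser = 0.45·0.4364 + 0.9·0.3570 + 0.75·0.2066; P(author Q) ≈ 0.2919, P(author M) ≈ 0.4777, P(author N) ≈ 0.2304

0.292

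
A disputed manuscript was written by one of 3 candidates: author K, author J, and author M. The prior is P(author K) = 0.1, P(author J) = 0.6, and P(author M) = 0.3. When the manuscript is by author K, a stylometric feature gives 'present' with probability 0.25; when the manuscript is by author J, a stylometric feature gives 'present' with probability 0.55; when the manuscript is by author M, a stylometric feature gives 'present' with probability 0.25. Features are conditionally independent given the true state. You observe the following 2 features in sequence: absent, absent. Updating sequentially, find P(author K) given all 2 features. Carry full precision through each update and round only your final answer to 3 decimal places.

0.162

After 'absent': normaliser = 0.75·0.1000 + 0.45·0.6000 + 0.75·0.3000; P(author K) ≈ 0.1316, P(author J) ≈ 0.4737, P(author M) ≈ 0.3947
After 'absent': normaliser = 0.75·0.1316 + 0.45·0.4737 + 0.75·0.3947; P(author K) ≈ 0.1623, P(author J) ≈ 0.3506, P(author M) ≈ 0.4870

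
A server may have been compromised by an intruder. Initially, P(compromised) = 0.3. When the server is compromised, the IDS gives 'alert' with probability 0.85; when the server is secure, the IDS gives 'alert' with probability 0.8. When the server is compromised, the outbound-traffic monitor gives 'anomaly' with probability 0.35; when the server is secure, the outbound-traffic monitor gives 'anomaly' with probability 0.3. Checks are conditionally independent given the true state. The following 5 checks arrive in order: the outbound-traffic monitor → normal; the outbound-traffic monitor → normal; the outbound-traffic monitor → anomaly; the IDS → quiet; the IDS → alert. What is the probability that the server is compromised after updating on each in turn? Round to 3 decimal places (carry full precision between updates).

0.256

After the outbound-traffic monitor='normal': P(compromised) = 0.65·0.3000 / (0.65·0.3000 + 0.7·0.7000) ≈ 0.2847
After the outbound-traffic monitor='normal': P(compromised) = 0.65·0.2847 / (0.65·0.2847 + 0.7·0.7153) ≈ 0.2698
After the outbound-traffic monitor='anomaly': P(compromised) = 0.35·0.2698 / (0.35·0.2698 + 0.3·0.7302) ≈ 0.3012
After the IDS='quiet': P(compromised) = 0.15·0.3012 / (0.15·0.3012 + 0.2·0.6988) ≈ 0.2443
After the IDS='alert': P(compromised) = 0.85·0.2443 / (0.85·0.2443 + 0.8·0.7557) ≈ 0.2557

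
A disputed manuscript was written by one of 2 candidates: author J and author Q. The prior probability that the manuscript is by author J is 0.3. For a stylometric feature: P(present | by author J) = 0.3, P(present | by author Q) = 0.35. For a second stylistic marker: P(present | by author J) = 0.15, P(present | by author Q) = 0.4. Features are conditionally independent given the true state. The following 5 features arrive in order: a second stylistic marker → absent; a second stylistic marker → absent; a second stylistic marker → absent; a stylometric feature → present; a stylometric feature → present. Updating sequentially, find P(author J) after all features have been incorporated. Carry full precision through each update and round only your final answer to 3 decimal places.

After a second stylistic marker='absent': P(author J) = 0.85·0.3000 / (0.85·0.3000 + 0.6·0.7000) ≈ 0.3778
After a second stylistic marker='absent': P(author J) = 0.85·0.3778 / (0.85·0.3778 + 0.6·0.6222) ≈ 0.4624
After a second stylistic marker='absent': P(author J) = 0.85·0.4624 / (0.85·0.4624 + 0.6·0.5376) ≈ 0.5492
After a stylometric feature='present': P(author J) = 0.3·0.5492 / (0.3·0.5492 + 0.35·0.4508) ≈ 0.5109
After a stylometric feature='present': P(author J) = 0.3·0.5109 / (0.3·0.5109 + 0.35·0.4891) ≈ 0.4724

0.472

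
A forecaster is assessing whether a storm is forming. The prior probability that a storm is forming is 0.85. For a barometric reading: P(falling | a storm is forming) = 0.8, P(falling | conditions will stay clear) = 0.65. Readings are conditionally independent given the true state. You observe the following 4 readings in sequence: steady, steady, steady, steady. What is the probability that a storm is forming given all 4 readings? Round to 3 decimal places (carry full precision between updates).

After 'steady': P(storm) = 0.2·0.8500 / (0.2·0.8500 + 0.35·0.1500) ≈ 0.7640
After 'steady': P(storm) = 0.2·0.7640 / (0.2·0.7640 + 0.35·0.2360) ≈ 0.6492
After 'steady': P(storm) = 0.2·0.6492 / (0.2·0.6492 + 0.35·0.3508) ≈ 0.5139
After 'steady': P(storm) = 0.2·0.5139 / (0.2·0.5139 + 0.35·0.4861) ≈ 0.3766

0.377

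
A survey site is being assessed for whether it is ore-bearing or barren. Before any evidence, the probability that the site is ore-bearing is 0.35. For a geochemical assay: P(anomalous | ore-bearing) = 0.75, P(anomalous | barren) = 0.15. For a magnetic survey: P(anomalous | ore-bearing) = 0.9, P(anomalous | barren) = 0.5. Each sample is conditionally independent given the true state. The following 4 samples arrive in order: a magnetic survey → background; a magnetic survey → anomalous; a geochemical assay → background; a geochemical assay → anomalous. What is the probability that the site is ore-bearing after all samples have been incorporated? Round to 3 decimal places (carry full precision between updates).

0.222

Apply Bayes' rule sequentially, carrying P(ore) forward.
After a magnetic survey='background': P(ore) = 0.1·0.3500 / (0.1·0.3500 + 0.5·0.6500) ≈ 0.0972
After a magnetic survey='anomalous': P(ore) = 0.9·0.0972 / (0.9·0.0972 + 0.5·0.9028) ≈ 0.1624
After a geochemical assay='background': P(ore) = 0.25·0.1624 / (0.25·0.1624 + 0.85·0.8376) ≈ 0.0539
After a geochemical assay='anomalous': P(ore) = 0.75·0.0539 / (0.75·0.0539 + 0.15·0.9461) ≈ 0.2218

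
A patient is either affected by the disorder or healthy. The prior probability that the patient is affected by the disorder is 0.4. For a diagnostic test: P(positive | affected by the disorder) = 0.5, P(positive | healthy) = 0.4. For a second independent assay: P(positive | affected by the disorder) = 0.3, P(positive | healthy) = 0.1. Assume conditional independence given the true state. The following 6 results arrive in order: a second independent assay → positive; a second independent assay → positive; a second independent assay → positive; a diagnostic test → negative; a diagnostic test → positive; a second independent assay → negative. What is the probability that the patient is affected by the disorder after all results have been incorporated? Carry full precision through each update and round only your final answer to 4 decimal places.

0.9358

Each posterior becomes the prior for the next update.
After a second independent assay='positive': P(affected) = 0.3·0.4000 / (0.3·0.4000 + 0.1·0.6000) ≈ 0.6667
After a second independent assay='positive': P(affected) = 0.3·0.6667 / (0.3·0.6667 + 0.1·0.3333) ≈ 0.8571
After a second independent assay='positive': P(affected) = 0.3·0.8571 / (0.3·0.8571 + 0.1·0.1429) ≈ 0.9474
After a diagnostic test='negative': P(affected) = 0.5·0.9474 / (0.5·0.9474 + 0.6·0.0526) ≈ 0.9375
After a diagnostic test='positive': P(affected) = 0.5·0.9375 / (0.5·0.9375 + 0.4·0.0625) ≈ 0.9494
After a second independent assay='negative': P(affected) = 0.7·0.9494 / (0.7·0.9494 + 0.9·0.0506) ≈ 0.9358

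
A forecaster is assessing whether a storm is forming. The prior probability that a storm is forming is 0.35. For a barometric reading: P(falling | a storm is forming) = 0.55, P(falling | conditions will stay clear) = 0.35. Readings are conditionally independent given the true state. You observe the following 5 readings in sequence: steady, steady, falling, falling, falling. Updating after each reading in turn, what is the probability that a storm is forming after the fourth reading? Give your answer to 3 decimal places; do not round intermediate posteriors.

After 'steady': P(storm) = 0.45·0.3500 / (0.45·0.3500 + 0.65·0.6500) ≈ 0.2716
After 'steady': P(storm) = 0.45·0.2716 / (0.45·0.2716 + 0.65·0.7284) ≈ 0.2051
After 'falling': P(storm) = 0.55·0.2051 / (0.55·0.2051 + 0.35·0.7949) ≈ 0.2885
After 'falling': P(storm) = 0.55·0.2885 / (0.55·0.2885 + 0.35·0.7115) ≈ 0.3892

0.389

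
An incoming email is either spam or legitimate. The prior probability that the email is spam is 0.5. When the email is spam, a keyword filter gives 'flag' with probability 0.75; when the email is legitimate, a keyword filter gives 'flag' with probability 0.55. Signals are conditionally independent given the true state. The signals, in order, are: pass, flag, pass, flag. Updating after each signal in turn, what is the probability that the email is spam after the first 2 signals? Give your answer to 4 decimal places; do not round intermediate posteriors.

0.4310

After 'pass': P(spam) = 0.25·0.5000 / (0.25·0.5000 + 0.45·0.5000) ≈ 0.3571
After 'flag': P(spam) = 0.75·0.3571 / (0.75·0.3571 + 0.55·0.6429) ≈ 0.4310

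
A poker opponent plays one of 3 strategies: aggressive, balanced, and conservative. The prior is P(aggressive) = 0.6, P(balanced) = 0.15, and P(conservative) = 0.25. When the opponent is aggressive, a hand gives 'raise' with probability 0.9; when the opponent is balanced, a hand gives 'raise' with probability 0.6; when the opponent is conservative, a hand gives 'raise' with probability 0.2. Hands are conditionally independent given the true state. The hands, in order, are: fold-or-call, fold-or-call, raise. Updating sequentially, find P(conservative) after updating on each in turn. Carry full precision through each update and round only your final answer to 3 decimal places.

After 'fold-or-call': normaliser = 0.1·0.6000 + 0.4·0.1500 + 0.8·0.2500; P(aggressive) ≈ 0.1875, P(balanced) ≈ 0.1875, P(conservative) ≈ 0.6250
After 'fold-or-call': normaliser = 0.1·0.1875 + 0.4·0.1875 + 0.8·0.6250; P(aggressive) ≈ 0.0316, P(balanced) ≈ 0.1263, P(conservative) ≈ 0.8421
After 'raise': normaliser = 0.9·0.0316 + 0.6·0.1263 + 0.2·0.8421; P(aggressive) ≈ 0.1042, P(balanced) ≈ 0.2780, P(conservative) ≈ 0.6178

0.618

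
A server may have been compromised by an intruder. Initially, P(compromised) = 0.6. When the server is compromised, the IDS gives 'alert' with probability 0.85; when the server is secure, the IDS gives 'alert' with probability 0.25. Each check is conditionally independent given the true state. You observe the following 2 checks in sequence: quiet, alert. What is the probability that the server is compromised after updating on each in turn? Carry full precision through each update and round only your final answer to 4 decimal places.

After 'quiet': P(compromised) = 0.15·0.6000 / (0.15·0.6000 + 0.75·0.4000) ≈ 0.2308
After 'alert': P(compromised) = 0.85·0.2308 / (0.85·0.2308 + 0.25·0.7692) ≈ 0.5050

0.5050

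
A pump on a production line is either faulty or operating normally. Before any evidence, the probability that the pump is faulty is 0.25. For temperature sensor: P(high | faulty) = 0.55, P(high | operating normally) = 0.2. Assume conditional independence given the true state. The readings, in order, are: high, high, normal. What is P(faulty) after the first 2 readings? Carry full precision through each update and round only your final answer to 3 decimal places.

0.716

Each posterior becomes the prior for the next update.
After 'high': P(faulty) = 0.55·0.2500 / (0.55·0.2500 + 0.2·0.7500) ≈ 0.4783
After 'high': P(faulty) = 0.55·0.4783 / (0.55·0.4783 + 0.2·0.5217) ≈ 0.7160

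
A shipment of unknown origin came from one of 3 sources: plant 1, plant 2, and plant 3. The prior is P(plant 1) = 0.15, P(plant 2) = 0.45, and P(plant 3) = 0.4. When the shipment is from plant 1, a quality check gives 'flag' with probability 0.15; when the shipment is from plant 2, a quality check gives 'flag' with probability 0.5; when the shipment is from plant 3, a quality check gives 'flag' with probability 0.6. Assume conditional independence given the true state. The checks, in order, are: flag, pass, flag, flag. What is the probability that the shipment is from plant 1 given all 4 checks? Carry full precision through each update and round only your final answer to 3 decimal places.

After 'flag': normaliser = 0.15·0.1500 + 0.5·0.4500 + 0.6·0.4000; P(plant 1) ≈ 0.0462, P(plant 2) ≈ 0.4615, P(plant 3) ≈ 0.4923
After 'pass': normaliser = 0.85·0.0462 + 0.5·0.4615 + 0.4·0.4923; P(plant 1) ≈ 0.0840, P(plant 2) ≈ 0.4942, P(plant 3) ≈ 0.4217
After 'flag': normaliser = 0.15·0.0840 + 0.5·0.4942 + 0.6·0.4217; P(plant 1) ≈ 0.0246, P(plant 2) ≈ 0.4819, P(plant 3) ≈ 0.4935
After 'flag': normaliser = 0.15·0.0246 + 0.5·0.4819 + 0.6·0.4935; P(plant 1) ≈ 0.0068, P(plant 2) ≈ 0.4456, P(plant 3) ≈ 0.5476

0.007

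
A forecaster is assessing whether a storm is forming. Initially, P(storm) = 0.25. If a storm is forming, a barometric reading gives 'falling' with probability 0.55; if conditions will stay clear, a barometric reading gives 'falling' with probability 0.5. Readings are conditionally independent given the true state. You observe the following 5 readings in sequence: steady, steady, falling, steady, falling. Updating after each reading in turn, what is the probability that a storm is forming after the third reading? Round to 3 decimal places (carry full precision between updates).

0.229

Apply Bayes' rule sequentially, carrying P(storm) forward.
After 'steady': P(storm) = 0.45·0.2500 / (0.45·0.2500 + 0.5·0.7500) ≈ 0.2308
After 'steady': P(storm) = 0.45·0.2308 / (0.45·0.2308 + 0.5·0.7692) ≈ 0.2126
After 'falling': P(storm) = 0.55·0.2126 / (0.55·0.2126 + 0.5·0.7874) ≈ 0.2290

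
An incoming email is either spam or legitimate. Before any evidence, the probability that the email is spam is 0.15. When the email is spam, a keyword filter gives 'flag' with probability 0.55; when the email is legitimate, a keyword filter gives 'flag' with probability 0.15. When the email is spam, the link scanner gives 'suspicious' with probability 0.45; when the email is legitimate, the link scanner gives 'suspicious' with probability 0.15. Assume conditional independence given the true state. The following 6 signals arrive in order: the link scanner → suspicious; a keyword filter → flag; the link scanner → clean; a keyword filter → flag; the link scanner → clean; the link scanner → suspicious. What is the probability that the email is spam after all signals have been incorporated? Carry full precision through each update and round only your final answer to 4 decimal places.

0.8994

Each posterior becomes the prior for the next update.
After the link scanner='suspicious': P(spam) = 0.45·0.1500 / (0.45·0.1500 + 0.15·0.8500) ≈ 0.3462
After a keyword filter='flag': P(spam) = 0.55·0.3462 / (0.55·0.3462 + 0.15·0.6538) ≈ 0.6600
After the link scanner='clean': P(spam) = 0.55·0.6600 / (0.55·0.6600 + 0.85·0.3400) ≈ 0.5567
After a keyword filter='flag': P(spam) = 0.55·0.5567 / (0.55·0.5567 + 0.15·0.4433) ≈ 0.8216
After the link scanner='clean': P(spam) = 0.55·0.8216 / (0.55·0.8216 + 0.85·0.1784) ≈ 0.7487
After the link scanner='suspicious': P(spam) = 0.45·0.7487 / (0.45·0.7487 + 0.15·0.2513) ≈ 0.8994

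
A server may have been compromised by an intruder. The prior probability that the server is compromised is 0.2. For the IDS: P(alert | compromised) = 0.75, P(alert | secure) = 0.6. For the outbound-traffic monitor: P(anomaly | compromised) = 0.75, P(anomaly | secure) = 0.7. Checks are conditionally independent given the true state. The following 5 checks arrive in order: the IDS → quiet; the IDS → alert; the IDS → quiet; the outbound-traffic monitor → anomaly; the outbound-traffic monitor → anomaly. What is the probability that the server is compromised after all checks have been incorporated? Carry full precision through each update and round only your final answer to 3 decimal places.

Apply Bayes' rule sequentially, carrying P(compromised) forward.
After the IDS='quiet': P(compromised) = 0.25·0.2000 / (0.25·0.2000 + 0.4·0.8000) ≈ 0.1351
After the IDS='alert': P(compromised) = 0.75·0.1351 / (0.75·0.1351 + 0.6·0.8649) ≈ 0.1634
After the IDS='quiet': P(compromised) = 0.25·0.1634 / (0.25·0.1634 + 0.4·0.8366) ≈ 0.1088
After the outbound-traffic monitor='anomaly': P(compromised) = 0.75·0.1088 / (0.75·0.1088 + 0.7·0.8912) ≈ 0.1157
After the outbound-traffic monitor='anomaly': P(compromised) = 0.75·0.1157 / (0.75·0.1157 + 0.7·0.8843) ≈ 0.1229

0.123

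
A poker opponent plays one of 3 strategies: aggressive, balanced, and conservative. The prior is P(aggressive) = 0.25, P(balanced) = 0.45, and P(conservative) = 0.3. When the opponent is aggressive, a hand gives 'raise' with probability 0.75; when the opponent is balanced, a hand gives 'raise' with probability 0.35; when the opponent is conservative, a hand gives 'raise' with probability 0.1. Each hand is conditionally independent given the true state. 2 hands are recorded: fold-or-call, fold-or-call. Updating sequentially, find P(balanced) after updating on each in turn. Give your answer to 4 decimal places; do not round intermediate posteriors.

0.4237

After 'fold-or-call': normaliser = 0.25·0.2500 + 0.65·0.4500 + 0.9·0.3000; P(aggressive) ≈ 0.1000, P(balanced) ≈ 0.4680, P(conservative) ≈ 0.4320
After 'fold-or-call': normaliser = 0.25·0.1000 + 0.65·0.4680 + 0.9·0.4320; P(aggressive) ≈ 0.0348, P(balanced) ≈ 0.4237, P(conservative) ≈ 0.5415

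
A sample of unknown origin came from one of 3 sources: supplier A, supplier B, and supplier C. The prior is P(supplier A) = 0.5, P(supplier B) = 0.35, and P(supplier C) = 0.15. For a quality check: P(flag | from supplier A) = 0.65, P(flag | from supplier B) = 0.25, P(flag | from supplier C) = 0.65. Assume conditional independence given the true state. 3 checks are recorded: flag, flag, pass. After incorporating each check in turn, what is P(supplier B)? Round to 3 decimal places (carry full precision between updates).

Each posterior becomes the prior for the next update.
After 'flag': normaliser = 0.65·0.5000 + 0.25·0.3500 + 0.65·0.1500; P(supplier A) ≈ 0.6373, P(supplier B) ≈ 0.1716, P(supplier C) ≈ 0.1912
After 'flag': normaliser = 0.65·0.6373 + 0.25·0.1716 + 0.65·0.1912; P(supplier A) ≈ 0.7125, P(supplier B) ≈ 0.0738, P(supplier C) ≈ 0.2137
After 'pass': normaliser = 0.35·0.7125 + 0.75·0.0738 + 0.35·0.2137; P(supplier A) ≈ 0.6571, P(supplier B) ≈ 0.1458, P(supplier C) ≈ 0.1971

0.146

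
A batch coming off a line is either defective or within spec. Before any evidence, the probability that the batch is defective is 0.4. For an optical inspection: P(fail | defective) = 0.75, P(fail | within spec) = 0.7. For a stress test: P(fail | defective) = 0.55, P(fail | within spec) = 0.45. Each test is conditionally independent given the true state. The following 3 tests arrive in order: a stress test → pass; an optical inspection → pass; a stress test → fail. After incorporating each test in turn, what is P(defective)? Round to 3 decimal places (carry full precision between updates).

After a stress test='pass': P(defective) = 0.45·0.4000 / (0.45·0.4000 + 0.55·0.6000) ≈ 0.3529
After an optical inspection='pass': P(defective) = 0.25·0.3529 / (0.25·0.3529 + 0.3·0.6471) ≈ 0.3125
After a stress test='fail': P(defective) = 0.55·0.3125 / (0.55·0.3125 + 0.45·0.6875) ≈ 0.3571

0.357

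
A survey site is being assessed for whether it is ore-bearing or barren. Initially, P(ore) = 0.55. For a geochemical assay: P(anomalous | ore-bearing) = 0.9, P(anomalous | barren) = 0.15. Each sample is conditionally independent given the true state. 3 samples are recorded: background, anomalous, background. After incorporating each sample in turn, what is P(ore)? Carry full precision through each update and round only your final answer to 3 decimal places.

0.092

After 'background': P(ore) = 0.1·0.5500 / (0.1·0.5500 + 0.85·0.4500) ≈ 0.1257
After 'anomalous': P(ore) = 0.9·0.1257 / (0.9·0.1257 + 0.15·0.8743) ≈ 0.4632
After 'background': P(ore) = 0.1·0.4632 / (0.1·0.4632 + 0.85·0.5368) ≈ 0.0921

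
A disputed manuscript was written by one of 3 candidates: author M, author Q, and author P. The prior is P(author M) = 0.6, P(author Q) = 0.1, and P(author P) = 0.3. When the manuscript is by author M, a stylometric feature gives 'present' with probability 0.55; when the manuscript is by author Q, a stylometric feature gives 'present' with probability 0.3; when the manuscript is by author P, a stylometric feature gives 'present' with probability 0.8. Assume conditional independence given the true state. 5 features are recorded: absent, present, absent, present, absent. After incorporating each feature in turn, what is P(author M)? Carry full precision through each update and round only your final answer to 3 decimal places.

0.782

After 'absent': normaliser = 0.45·0.6000 + 0.7·0.1000 + 0.2·0.3000; P(author M) ≈ 0.6750, P(author Q) ≈ 0.1750, P(author P) ≈ 0.1500
After 'present': normaliser = 0.55·0.6750 + 0.3·0.1750 + 0.8·0.1500; P(author M) ≈ 0.6828, P(author Q) ≈ 0.0966, P(author P) ≈ 0.2207
After 'absent': normaliser = 0.45·0.6828 + 0.7·0.0966 + 0.2·0.2207; P(author M) ≈ 0.7333, P(author Q) ≈ 0.1613, P(author P) ≈ 0.1053
After 'present': normaliser = 0.55·0.7333 + 0.3·0.1613 + 0.8·0.1053; P(author M) ≈ 0.7525, P(author Q) ≈ 0.0903, P(author P) ≈ 0.1572
After 'absent': normaliser = 0.45·0.7525 + 0.7·0.0903 + 0.2·0.1572; P(author M) ≈ 0.7815, P(author Q) ≈ 0.1459, P(author P) ≈ 0.0726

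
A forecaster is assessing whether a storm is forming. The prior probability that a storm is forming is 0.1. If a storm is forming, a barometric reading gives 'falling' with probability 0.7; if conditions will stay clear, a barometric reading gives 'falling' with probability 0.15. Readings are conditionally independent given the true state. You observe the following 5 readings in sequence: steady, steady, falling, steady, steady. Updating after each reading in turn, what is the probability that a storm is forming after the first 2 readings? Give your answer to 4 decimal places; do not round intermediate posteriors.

0.0137

After 'steady': P(storm) = 0.3·0.1000 / (0.3·0.1000 + 0.85·0.9000) ≈ 0.0377
After 'steady': P(storm) = 0.3·0.0377 / (0.3·0.0377 + 0.85·0.9623) ≈ 0.0137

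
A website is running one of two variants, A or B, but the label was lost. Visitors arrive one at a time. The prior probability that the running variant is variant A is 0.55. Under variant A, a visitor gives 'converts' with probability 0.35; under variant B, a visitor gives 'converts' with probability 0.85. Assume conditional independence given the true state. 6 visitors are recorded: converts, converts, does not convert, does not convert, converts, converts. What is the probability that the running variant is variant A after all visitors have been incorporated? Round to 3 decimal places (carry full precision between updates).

0.398

After 'converts': P(A) = 0.35·0.5500 / (0.35·0.5500 + 0.85·0.4500) ≈ 0.3348
After 'converts': P(A) = 0.35·0.3348 / (0.35·0.3348 + 0.85·0.6652) ≈ 0.1717
After 'does not convert': P(A) = 0.65·0.1717 / (0.65·0.1717 + 0.15·0.8283) ≈ 0.4731
After 'does not convert': P(A) = 0.65·0.4731 / (0.65·0.4731 + 0.15·0.5269) ≈ 0.7956
After 'converts': P(A) = 0.35·0.7956 / (0.35·0.7956 + 0.85·0.2044) ≈ 0.6157
After 'converts': P(A) = 0.35·0.6157 / (0.35·0.6157 + 0.85·0.3843) ≈ 0.3975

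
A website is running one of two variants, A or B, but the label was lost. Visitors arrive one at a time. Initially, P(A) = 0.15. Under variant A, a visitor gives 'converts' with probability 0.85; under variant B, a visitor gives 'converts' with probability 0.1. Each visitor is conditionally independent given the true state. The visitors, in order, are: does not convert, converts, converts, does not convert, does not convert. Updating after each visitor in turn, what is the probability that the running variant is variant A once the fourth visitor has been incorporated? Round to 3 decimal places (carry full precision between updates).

After 'does not convert': P(A) = 0.15·0.1500 / (0.15·0.1500 + 0.9·0.8500) ≈ 0.0286
After 'converts': P(A) = 0.85·0.0286 / (0.85·0.0286 + 0.1·0.9714) ≈ 0.2000
After 'converts': P(A) = 0.85·0.2000 / (0.85·0.2000 + 0.1·0.8000) ≈ 0.6800
After 'does not convert': P(A) = 0.15·0.6800 / (0.15·0.6800 + 0.9·0.3200) ≈ 0.2615

0.262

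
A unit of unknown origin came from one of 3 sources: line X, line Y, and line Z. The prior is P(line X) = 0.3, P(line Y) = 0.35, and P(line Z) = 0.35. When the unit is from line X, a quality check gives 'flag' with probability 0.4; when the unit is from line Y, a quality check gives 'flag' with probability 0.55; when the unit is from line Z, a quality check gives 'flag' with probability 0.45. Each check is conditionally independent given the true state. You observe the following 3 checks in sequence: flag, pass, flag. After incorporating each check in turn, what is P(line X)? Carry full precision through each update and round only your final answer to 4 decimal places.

0.2495

Each posterior becomes the prior for the next update.
After 'flag': normaliser = 0.4·0.3000 + 0.55·0.3500 + 0.45·0.3500; P(line X) ≈ 0.2553, P(line Y) ≈ 0.4096, P(line Z) ≈ 0.3351
After 'pass': normaliser = 0.6·0.2553 + 0.45·0.4096 + 0.55·0.3351; P(line X) ≈ 0.2936, P(line Y) ≈ 0.3532, P(line Z) ≈ 0.3532
After 'flag': normaliser = 0.4·0.2936 + 0.55·0.3532 + 0.45·0.3532; P(line X) ≈ 0.2495, P(line Y) ≈ 0.4128, P(line Z) ≈ 0.3377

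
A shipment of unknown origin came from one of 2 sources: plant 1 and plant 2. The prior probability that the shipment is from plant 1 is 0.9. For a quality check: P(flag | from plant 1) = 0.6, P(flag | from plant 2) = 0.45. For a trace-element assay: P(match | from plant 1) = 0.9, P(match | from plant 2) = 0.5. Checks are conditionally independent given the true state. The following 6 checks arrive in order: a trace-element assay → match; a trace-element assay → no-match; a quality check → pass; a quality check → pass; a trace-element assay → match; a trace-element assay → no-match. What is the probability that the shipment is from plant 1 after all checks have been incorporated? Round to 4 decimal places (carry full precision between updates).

0.3815

After a trace-element assay='match': P(plant 1) = 0.9·0.9000 / (0.9·0.9000 + 0.5·0.1000) ≈ 0.9419
After a trace-element assay='no-match': P(plant 1) = 0.1·0.9419 / (0.1·0.9419 + 0.5·0.0581) ≈ 0.7642
After a quality check='pass': P(plant 1) = 0.4·0.7642 / (0.4·0.7642 + 0.55·0.2358) ≈ 0.7021
After a quality check='pass': P(plant 1) = 0.4·0.7021 / (0.4·0.7021 + 0.55·0.2979) ≈ 0.6315
After a trace-element assay='match': P(plant 1) = 0.9·0.6315 / (0.9·0.6315 + 0.5·0.3685) ≈ 0.7552
After a trace-element assay='no-match': P(plant 1) = 0.1·0.7552 / (0.1·0.7552 + 0.5·0.2448) ≈ 0.3815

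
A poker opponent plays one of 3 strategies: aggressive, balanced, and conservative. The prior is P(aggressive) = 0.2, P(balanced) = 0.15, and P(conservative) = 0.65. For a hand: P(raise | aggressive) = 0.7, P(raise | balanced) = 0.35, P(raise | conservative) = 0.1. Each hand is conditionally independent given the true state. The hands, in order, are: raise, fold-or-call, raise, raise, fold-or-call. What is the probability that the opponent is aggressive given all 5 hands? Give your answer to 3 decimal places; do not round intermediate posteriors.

0.656

Each posterior becomes the prior for the next update.
After 'raise': normaliser = 0.7·0.2000 + 0.35·0.1500 + 0.1·0.6500; P(aggressive) ≈ 0.5437, P(balanced) ≈ 0.2039, P(conservative) ≈ 0.2524
After 'fold-or-call': normaliser = 0.3·0.5437 + 0.65·0.2039 + 0.9·0.2524; P(aggressive) ≈ 0.3120, P(balanced) ≈ 0.2535, P(conservative) ≈ 0.4345
After 'raise': normaliser = 0.7·0.3120 + 0.35·0.2535 + 0.1·0.4345; P(aggressive) ≈ 0.6230, P(balanced) ≈ 0.2531, P(conservative) ≈ 0.1240
After 'raise': normaliser = 0.7·0.6230 + 0.35·0.2531 + 0.1·0.1240; P(aggressive) ≈ 0.8120, P(balanced) ≈ 0.1649, P(conservative) ≈ 0.0231
After 'fold-or-call': normaliser = 0.3·0.8120 + 0.65·0.1649 + 0.9·0.0231; P(aggressive) ≈ 0.6556, P(balanced) ≈ 0.2885, P(conservative) ≈ 0.0559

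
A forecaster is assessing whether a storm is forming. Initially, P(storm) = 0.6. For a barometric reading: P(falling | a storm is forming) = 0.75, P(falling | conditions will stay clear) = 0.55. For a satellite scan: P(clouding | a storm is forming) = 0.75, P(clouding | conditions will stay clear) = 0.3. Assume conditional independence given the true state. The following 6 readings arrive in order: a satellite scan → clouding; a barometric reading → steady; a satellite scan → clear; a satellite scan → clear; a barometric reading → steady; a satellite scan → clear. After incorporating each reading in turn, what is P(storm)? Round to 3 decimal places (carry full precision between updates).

After a satellite scan='clouding': P(storm) = 0.75·0.6000 / (0.75·0.6000 + 0.3·0.4000) ≈ 0.7895
After a barometric reading='steady': P(storm) = 0.25·0.7895 / (0.25·0.7895 + 0.45·0.2105) ≈ 0.6757
After a satellite scan='clear': P(storm) = 0.25·0.6757 / (0.25·0.6757 + 0.7·0.3243) ≈ 0.4266
After a satellite scan='clear': P(storm) = 0.25·0.4266 / (0.25·0.4266 + 0.7·0.5734) ≈ 0.2099
After a barometric reading='steady': P(storm) = 0.25·0.2099 / (0.25·0.2099 + 0.45·0.7901) ≈ 0.1286
After a satellite scan='clear': P(storm) = 0.25·0.1286 / (0.25·0.1286 + 0.7·0.8714) ≈ 0.0501

0.050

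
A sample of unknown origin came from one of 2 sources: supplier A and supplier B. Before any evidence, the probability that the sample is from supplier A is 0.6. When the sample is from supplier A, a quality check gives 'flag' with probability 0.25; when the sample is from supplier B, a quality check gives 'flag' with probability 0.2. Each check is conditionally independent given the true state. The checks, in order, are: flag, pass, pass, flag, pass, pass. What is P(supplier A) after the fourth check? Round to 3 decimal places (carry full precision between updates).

After 'flag': P(supplier A) = 0.25·0.6000 / (0.25·0.6000 + 0.2·0.4000) ≈ 0.6522
After 'pass': P(supplier A) = 0.75·0.6522 / (0.75·0.6522 + 0.8·0.3478) ≈ 0.6374
After 'pass': P(supplier A) = 0.75·0.6374 / (0.75·0.6374 + 0.8·0.3626) ≈ 0.6223
After 'flag': P(supplier A) = 0.25·0.6223 / (0.25·0.6223 + 0.2·0.3777) ≈ 0.6732

0.673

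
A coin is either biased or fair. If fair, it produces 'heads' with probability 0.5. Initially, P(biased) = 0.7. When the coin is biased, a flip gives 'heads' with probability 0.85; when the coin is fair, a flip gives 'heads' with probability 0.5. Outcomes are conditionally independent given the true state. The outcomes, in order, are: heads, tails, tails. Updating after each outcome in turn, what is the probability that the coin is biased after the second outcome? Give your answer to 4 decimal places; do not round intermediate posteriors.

0.5434

After 'heads': P(biased) = 0.85·0.7000 / (0.85·0.7000 + 0.5·0.3000) ≈ 0.7987
After 'tails': P(biased) = 0.15·0.7987 / (0.15·0.7987 + 0.5·0.2013) ≈ 0.5434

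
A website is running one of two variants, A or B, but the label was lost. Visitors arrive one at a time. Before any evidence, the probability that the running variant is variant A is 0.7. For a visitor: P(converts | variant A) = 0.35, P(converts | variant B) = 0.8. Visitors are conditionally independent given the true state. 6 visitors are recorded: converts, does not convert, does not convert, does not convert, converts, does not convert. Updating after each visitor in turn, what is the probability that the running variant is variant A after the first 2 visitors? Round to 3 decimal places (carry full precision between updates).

Each posterior becomes the prior for the next update.
After 'converts': P(A) = 0.35·0.7000 / (0.35·0.7000 + 0.8·0.3000) ≈ 0.5052
After 'does not convert': P(A) = 0.65·0.5052 / (0.65·0.5052 + 0.2·0.4948) ≈ 0.7684

0.768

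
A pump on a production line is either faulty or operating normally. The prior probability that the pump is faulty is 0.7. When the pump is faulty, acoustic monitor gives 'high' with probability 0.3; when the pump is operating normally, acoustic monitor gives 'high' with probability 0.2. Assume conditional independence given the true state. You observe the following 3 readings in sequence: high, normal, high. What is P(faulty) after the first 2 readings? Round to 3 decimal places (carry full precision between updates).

0.754

After 'high': P(faulty) = 0.3·0.7000 / (0.3·0.7000 + 0.2·0.3000) ≈ 0.7778
After 'normal': P(faulty) = 0.7·0.7778 / (0.7·0.7778 + 0.8·0.2222) ≈ 0.7538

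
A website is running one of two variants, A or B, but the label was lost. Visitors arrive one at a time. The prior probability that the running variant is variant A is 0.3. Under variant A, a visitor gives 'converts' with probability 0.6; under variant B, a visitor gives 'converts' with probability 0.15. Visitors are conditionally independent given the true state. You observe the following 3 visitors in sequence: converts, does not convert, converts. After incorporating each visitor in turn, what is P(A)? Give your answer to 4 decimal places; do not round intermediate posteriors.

Apply Bayes' rule sequentially, carrying P(A) forward.
After 'converts': P(A) = 0.6·0.3000 / (0.6·0.3000 + 0.15·0.7000) ≈ 0.6316
After 'does not convert': P(A) = 0.4·0.6316 / (0.4·0.6316 + 0.85·0.3684) ≈ 0.4465
After 'converts': P(A) = 0.6·0.4465 / (0.6·0.4465 + 0.15·0.5535) ≈ 0.7634

0.7634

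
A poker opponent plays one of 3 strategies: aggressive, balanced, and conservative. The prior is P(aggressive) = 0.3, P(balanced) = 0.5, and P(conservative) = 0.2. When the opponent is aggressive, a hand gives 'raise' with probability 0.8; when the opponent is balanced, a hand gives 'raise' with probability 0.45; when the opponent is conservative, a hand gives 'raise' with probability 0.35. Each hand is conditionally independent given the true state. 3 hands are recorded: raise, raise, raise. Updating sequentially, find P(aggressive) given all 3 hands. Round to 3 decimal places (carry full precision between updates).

Each posterior becomes the prior for the next update.
After 'raise': normaliser = 0.8·0.3000 + 0.45·0.5000 + 0.35·0.2000; P(aggressive) ≈ 0.4486, P(balanced) ≈ 0.4206, P(conservative) ≈ 0.1308
After 'raise': normaliser = 0.8·0.4486 + 0.45·0.4206 + 0.35·0.1308; P(aggressive) ≈ 0.6042, P(balanced) ≈ 0.3186, P(conservative) ≈ 0.0771
After 'raise': normaliser = 0.8·0.6042 + 0.45·0.3186 + 0.35·0.0771; P(aggressive) ≈ 0.7394, P(balanced) ≈ 0.2193, P(conservative) ≈ 0.0413

0.739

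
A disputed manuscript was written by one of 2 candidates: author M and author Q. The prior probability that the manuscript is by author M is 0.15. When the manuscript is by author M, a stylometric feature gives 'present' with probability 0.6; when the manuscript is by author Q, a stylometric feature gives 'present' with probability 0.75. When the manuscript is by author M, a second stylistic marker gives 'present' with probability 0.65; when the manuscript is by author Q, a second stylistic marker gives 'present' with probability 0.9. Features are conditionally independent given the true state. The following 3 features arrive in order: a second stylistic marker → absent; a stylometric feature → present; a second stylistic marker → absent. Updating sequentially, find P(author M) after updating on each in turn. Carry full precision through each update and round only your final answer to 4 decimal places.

Each posterior becomes the prior for the next update.
After a second stylistic marker='absent': P(author M) = 0.35·0.1500 / (0.35·0.1500 + 0.1·0.8500) ≈ 0.3818
After a stylometric feature='present': P(author M) = 0.6·0.3818 / (0.6·0.3818 + 0.75·0.6182) ≈ 0.3307
After a second stylistic marker='absent': P(author M) = 0.35·0.3307 / (0.35·0.3307 + 0.1·0.6693) ≈ 0.6336

0.6336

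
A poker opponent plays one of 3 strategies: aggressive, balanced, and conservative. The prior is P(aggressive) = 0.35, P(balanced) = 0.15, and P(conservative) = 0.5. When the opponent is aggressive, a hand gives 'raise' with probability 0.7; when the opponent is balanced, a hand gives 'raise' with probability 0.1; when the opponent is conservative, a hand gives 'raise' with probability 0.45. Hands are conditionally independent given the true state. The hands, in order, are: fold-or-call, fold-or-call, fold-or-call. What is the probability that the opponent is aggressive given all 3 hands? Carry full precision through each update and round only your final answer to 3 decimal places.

0.047

After 'fold-or-call': normaliser = 0.3·0.3500 + 0.9·0.1500 + 0.55·0.5000; P(aggressive) ≈ 0.2039, P(balanced) ≈ 0.2621, P(conservative) ≈ 0.5340
After 'fold-or-call': normaliser = 0.3·0.2039 + 0.9·0.2621 + 0.55·0.5340; P(aggressive) ≈ 0.1035, P(balanced) ≈ 0.3993, P(conservative) ≈ 0.4971
After 'fold-or-call': normaliser = 0.3·0.1035 + 0.9·0.3993 + 0.55·0.4971; P(aggressive) ≈ 0.0468, P(balanced) ≈ 0.5414, P(conservative) ≈ 0.4118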